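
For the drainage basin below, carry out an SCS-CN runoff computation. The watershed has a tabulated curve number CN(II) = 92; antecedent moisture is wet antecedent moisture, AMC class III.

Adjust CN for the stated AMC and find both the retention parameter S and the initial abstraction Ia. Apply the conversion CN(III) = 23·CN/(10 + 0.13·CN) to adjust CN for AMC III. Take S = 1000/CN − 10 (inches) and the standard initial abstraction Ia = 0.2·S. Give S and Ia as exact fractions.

Adjust CN=92 to AMC III: 23·92/(10 + 0.13·92) → 2116 ÷ (549/25) = 52900/549 ≈ 96.357
Max retention: S = 1000/(52900/549) − 10 = 200/529 in (≈ 0.378 in)
Ia = 0.2S: 0.2·0.378 = 0.076 in (exactly 40/529)

S = 200/529 in ≈ 0.378 in; Ia = 40/529 in ≈ 0.076 in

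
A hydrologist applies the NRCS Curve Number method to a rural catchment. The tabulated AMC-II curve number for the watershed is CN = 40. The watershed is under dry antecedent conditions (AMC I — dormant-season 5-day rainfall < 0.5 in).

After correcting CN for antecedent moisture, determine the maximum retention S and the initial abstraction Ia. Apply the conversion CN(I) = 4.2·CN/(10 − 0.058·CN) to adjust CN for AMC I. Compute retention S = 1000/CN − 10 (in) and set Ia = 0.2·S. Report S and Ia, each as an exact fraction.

S = 250/7 in ≈ 35.714 in; Ia = 50/7 in ≈ 7.143 in

Dry (AMC I): CN(I) = 4.2·40/(10 − 0.058·40) = 168/(192/25) = 175/8 ≈ 21.875
Retention S: 1000/CN − 10 with CN=21.875 → S = 250/7 ≈ 35.714 in
Ia = 0.2·(250/7) = 50/7 in ≈ 7.143 in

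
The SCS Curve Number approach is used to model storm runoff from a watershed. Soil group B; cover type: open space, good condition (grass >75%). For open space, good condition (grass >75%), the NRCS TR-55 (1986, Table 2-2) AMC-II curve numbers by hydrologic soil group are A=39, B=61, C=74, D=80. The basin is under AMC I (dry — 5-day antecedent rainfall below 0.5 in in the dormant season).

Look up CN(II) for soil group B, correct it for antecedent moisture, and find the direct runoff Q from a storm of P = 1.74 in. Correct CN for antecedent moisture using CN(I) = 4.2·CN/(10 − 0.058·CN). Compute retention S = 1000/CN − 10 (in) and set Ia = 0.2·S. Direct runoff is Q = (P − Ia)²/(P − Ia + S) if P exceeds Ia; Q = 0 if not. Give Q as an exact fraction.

NRCS table: open space, good condition (grass >75%), soil group B → CN(II) = 61
Adjust CN=61 to AMC I: 4.2·61/(10 − 0.058·61) → (1281/5) ÷ (3231/500) = 42700/1077 ≈ 39.647
S = 1000/(42700/1077) − 10 = 6500/427 in ≈ 15.222 in
Ia = 0.2·(6500/427) = 1300/427 in ≈ 3.044 in
P = 1.740 ≤ Ia = 3.044 in: entire storm abstracted, Q = 0.

Q = 0 in ≈ 0.000 in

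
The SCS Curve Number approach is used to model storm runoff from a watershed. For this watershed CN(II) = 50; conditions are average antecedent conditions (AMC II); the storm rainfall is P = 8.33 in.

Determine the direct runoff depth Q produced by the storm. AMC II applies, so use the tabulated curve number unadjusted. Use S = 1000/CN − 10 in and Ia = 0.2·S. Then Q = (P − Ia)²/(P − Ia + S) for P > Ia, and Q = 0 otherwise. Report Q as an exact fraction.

AMC II — tabulated CN = 50 applies directly.
Max retention: S = 1000/50 − 10 = 10 in (≈ 10.000 in)
Ia = 0.2S: 0.2·10.000 = 2.000 in (exactly 2)
Excess rainfall: 8.330 − 2.000 = 6.330 in; P > Ia so Q > 0
Runoff Q = (P−Ia)²/(P−Ia+S) = (6.330)²/(6.330+10.000) = 400689/163300 ≈ 2.454 in

Q = 400689/163300 in ≈ 2.454 in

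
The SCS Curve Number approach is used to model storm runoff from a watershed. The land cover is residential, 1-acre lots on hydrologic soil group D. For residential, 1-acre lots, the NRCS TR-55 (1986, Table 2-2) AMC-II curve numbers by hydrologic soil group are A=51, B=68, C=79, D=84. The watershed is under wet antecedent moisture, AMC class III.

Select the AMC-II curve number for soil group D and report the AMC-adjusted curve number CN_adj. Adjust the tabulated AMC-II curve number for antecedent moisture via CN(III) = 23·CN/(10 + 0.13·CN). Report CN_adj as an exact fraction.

CN_adj = 48300/523 ≈ 92.352

NRCS table: residential, 1-acre lots, soil group D → CN(II) = 84
CN(III) from CN(II)=84: (23·84)/(10 + 0.13·84) = 48300/523 ≈ 92.352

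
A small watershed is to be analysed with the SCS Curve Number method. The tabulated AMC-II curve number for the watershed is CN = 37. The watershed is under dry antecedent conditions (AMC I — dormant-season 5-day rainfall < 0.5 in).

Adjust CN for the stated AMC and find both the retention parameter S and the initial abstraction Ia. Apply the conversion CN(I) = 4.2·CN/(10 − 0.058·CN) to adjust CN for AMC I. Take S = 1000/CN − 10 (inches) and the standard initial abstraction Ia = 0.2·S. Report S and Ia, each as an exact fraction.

S = 1500/37 in ≈ 40.541 in; Ia = 300/37 in ≈ 8.108 in

Dry (AMC I): CN(I) = 4.2·37/(10 − 0.058·37) = (777/5)/(3927/500) = 3700/187 ≈ 19.786
Max retention: S = 1000/(3700/187) − 10 = 1500/37 in (≈ 40.541 in)
Ia = 0.2S: 0.2·40.541 = 8.108 in (exactly 300/37)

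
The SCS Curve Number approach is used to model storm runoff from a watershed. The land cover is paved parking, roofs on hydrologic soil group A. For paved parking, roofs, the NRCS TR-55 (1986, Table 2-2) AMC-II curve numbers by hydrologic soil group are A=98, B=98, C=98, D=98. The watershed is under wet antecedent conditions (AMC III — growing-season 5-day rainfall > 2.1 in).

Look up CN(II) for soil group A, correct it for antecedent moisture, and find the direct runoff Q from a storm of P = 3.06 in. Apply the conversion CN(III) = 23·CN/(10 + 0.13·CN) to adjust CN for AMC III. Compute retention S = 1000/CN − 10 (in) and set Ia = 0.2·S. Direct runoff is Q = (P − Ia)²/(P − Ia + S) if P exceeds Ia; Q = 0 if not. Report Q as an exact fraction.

NRCS table: paved parking, roofs, soil group A → CN(II) = 98
Wet (AMC III): CN(III) = 23·98/(10 + 0.13·98) = 2254/(1137/50) = 112700/1137 ≈ 99.120
S = 1000/(112700/1137) − 10 = 100/1127 in ≈ 0.089 in
Ia = 0.2·(100/1127) = 20/1127 in ≈ 0.018 in
Since P=3.060 > Ia=0.018: effective rainfall P−Ia = 171431/56350 in
Q: (171431/56350)² ÷ (176431/56350) = 29388587761/9941886850 in (≈ 2.956 in)

Q = 29388587761/9941886850 in ≈ 2.956 in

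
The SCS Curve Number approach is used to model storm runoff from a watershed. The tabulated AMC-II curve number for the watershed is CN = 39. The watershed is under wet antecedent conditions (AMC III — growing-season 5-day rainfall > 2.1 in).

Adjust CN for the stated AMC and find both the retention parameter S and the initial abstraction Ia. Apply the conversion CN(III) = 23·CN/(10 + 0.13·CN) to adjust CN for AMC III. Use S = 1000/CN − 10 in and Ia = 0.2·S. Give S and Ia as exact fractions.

Wet (AMC III): CN(III) = 23·39/(10 + 0.13·39) = 897/(1507/100) = 89700/1507 ≈ 59.522
S = 1000/(89700/1507) − 10 = 6100/897 in ≈ 6.800 in
Initial abstraction Ia = S/5 = (6100/897)/5 = 1220/897 ≈ 1.360 in

S = 6100/897 in ≈ 6.800 in; Ia = 1220/897 in ≈ 1.360 in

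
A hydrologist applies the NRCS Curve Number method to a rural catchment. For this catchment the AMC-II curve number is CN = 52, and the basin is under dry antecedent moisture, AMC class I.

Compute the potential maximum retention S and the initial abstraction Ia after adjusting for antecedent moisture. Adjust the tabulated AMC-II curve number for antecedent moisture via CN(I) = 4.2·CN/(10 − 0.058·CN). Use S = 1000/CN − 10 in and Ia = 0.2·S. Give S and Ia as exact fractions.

CN(I) from CN(II)=52: (4.2·52)/(10 − 0.058·52) = 9100/291 ≈ 31.271
Retention S: 1000/CN − 10 with CN=31.271 → S = 2000/91 ≈ 21.978 in
Initial abstraction Ia = S/5 = (2000/91)/5 = 400/91 ≈ 4.396 in

S = 2000/91 in ≈ 21.978 in; Ia = 400/91 in ≈ 4.396 in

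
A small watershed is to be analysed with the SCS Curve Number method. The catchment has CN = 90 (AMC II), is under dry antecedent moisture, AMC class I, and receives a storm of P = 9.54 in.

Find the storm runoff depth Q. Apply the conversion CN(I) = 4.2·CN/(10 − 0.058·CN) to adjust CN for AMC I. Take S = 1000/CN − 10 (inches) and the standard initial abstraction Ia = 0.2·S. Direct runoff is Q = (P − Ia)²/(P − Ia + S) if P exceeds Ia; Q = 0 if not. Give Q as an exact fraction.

Dry (AMC I): CN(I) = 4.2·90/(10 − 0.058·90) = 378/(239/50) = 18900/239 ≈ 79.079
S = 1000/(18900/239) − 10 = 500/189 in ≈ 2.646 in
Initial abstraction Ia = S/5 = (500/189)/5 = 100/189 ≈ 0.529 in
Since P=9.540 > Ia=0.529: effective rainfall P−Ia = 85153/9450 in
Q = (85153/9450)²/((85153/9450) + 500/189) = (7251033409/89302500)/(110153/9450) = 7251033409/1040945850 in ≈ 6.966 in

Q = 7251033409/1040945850 in ≈ 6.966 in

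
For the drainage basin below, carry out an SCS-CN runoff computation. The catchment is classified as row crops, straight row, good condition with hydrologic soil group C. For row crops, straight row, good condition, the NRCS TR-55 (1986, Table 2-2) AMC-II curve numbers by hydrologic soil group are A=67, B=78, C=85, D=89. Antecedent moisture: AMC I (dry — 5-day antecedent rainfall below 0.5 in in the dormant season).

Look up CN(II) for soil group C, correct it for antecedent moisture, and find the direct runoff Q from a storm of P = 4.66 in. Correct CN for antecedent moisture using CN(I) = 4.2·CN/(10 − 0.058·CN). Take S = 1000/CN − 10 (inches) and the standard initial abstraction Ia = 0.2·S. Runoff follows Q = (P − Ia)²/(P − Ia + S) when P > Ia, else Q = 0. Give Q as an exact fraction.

NRCS table: row crops, straight row, good condition, soil group C → CN(II) = 85
Adjust CN=85 to AMC I: 4.2·85/(10 − 0.058·85) → 357 ÷ (507/100) = 11900/169 ≈ 70.414
Retention S: 1000/CN − 10 with CN=70.414 → S = 500/119 ≈ 4.202 in
Ia = 0.2·(500/119) = 100/119 in ≈ 0.840 in
Since P=4.660 > Ia=0.840: effective rainfall P−Ia = 22727/5950 in
Runoff Q = (P−Ia)²/(P−Ia+S) = (3.820)²/(3.820+4.202) = 516516529/283975650 ≈ 1.819 in

Q = 516516529/283975650 in ≈ 1.819 in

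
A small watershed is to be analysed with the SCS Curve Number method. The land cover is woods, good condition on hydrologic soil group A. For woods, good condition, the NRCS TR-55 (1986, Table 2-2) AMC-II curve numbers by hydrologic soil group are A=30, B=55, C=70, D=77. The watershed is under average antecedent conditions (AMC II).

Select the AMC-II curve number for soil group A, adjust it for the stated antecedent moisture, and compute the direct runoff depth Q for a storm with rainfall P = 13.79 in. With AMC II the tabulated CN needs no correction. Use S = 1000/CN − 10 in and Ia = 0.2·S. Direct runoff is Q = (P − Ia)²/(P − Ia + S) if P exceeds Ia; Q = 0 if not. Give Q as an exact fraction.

NRCS table: woods, good condition, soil group A → CN(II) = 30
CN(II) = 30; AMC II needs no correction.
S = 1000/30 − 10 = 70/3 in ≈ 23.333 in
Ia = 0.2S: 0.2·23.333 = 4.667 in (exactly 14/3)
Since P=13.790 > Ia=4.667: effective rainfall P−Ia = 2737/300 in
Q: (2737/300)² ÷ (9737/300) = 1070167/417300 in (≈ 2.565 in)

Q = 1070167/417300 in ≈ 2.565 in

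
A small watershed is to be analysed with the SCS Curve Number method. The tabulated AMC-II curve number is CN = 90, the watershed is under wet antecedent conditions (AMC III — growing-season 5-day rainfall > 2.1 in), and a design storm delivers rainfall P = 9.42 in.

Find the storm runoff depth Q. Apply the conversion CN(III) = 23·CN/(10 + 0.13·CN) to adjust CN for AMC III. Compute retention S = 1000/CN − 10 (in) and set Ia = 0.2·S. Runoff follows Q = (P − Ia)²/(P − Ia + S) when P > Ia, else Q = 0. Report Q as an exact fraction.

CN(III) from CN(II)=90: (23·90)/(10 + 0.13·90) = 20700/217 ≈ 95.392
Retention S: 1000/CN − 10 with CN=95.392 → S = 100/207 ≈ 0.483 in
Initial abstraction Ia = S/5 = (100/207)/5 = 20/207 ≈ 0.097 in
Since P=9.420 > Ia=0.097: effective rainfall P−Ia = 96497/10350 in
Q = (96497/10350)²/((96497/10350) + 100/207) = (9311671009/107122500)/(101497/10350) = 9311671009/1050493950 in ≈ 8.864 in

Q = 9311671009/1050493950 in ≈ 8.864 in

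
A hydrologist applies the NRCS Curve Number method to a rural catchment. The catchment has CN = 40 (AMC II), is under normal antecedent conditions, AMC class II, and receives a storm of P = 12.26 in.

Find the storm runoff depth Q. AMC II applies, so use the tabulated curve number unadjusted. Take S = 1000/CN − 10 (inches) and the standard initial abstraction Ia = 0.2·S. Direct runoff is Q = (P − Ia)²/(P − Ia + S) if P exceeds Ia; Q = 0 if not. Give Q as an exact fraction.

Q = 214369/60650 in ≈ 3.535 in

Average conditions: CN = 40 (no AMC adjustment).
Retention S: 1000/CN − 10 with CN=40.000 → S = 15 ≈ 15.000 in
Ia = 0.2·15 = 3 in ≈ 3.000 in
Excess rainfall: 12.260 − 3.000 = 9.260 in; P > Ia so Q > 0
Q: (463/50)² ÷ (1213/50) = 214369/60650 in (≈ 3.535 in)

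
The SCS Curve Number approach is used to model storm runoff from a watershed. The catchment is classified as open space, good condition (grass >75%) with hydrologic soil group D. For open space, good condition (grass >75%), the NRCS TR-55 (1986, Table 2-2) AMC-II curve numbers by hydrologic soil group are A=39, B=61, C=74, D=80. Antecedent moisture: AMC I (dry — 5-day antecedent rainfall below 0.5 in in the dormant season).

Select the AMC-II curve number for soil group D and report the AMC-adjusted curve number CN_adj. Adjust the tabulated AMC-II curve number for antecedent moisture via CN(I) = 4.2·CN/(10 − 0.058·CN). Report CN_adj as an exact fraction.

NRCS table: open space, good condition (grass >75%), soil group D → CN(II) = 80
CN(I) from CN(II)=80: (4.2·80)/(10 − 0.058·80) = 4200/67 ≈ 62.687

CN_adj = 4200/67 ≈ 62.687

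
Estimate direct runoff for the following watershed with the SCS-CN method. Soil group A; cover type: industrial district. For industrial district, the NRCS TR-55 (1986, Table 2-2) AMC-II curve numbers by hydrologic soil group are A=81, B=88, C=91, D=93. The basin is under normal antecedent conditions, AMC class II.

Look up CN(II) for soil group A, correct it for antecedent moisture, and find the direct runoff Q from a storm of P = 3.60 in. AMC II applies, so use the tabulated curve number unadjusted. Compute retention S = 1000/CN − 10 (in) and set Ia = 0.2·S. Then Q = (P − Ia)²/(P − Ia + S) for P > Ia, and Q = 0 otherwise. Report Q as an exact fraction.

NRCS table: industrial district, soil group A → CN(II) = 81
Average conditions: CN = 81 (no AMC adjustment).
Retention S: 1000/CN − 10 with CN=81.000 → S = 190/81 ≈ 2.346 in
Ia = 0.2·(190/81) = 38/81 in ≈ 0.469 in
Excess rainfall: 3.600 − 0.469 = 3.131 in; P > Ia so Q > 0
Runoff Q = (P−Ia)²/(P−Ia+S) = (3.131)²/(3.131+2.346) = 803912/449145 ≈ 1.790 in

Q = 803912/449145 in ≈ 1.790 in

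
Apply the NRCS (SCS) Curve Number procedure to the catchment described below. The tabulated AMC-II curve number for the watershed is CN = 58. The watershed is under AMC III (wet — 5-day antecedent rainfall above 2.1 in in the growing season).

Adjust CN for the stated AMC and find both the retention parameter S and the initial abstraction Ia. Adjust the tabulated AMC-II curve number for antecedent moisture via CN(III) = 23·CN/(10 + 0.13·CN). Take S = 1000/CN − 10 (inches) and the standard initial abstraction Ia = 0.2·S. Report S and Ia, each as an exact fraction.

Wet (AMC III): CN(III) = 23·58/(10 + 0.13·58) = 1334/(877/50) = 66700/877 ≈ 76.055
Max retention: S = 1000/(66700/877) − 10 = 2100/667 in (≈ 3.148 in)
Ia = 0.2S: 0.2·3.148 = 0.630 in (exactly 420/667)

S = 2100/667 in ≈ 3.148 in; Ia = 420/667 in ≈ 0.630 in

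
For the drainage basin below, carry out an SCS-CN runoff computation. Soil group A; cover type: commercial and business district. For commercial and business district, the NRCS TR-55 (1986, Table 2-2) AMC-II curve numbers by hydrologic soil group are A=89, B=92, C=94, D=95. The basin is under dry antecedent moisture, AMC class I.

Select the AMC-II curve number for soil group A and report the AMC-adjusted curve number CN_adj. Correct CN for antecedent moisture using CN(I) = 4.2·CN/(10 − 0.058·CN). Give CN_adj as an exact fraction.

NRCS table: commercial and business district, soil group A → CN(II) = 89
Adjust CN=89 to AMC I: 4.2·89/(10 − 0.058·89) → (1869/5) ÷ (2419/500) = 186900/2419 ≈ 77.263

CN_adj = 186900/2419 ≈ 77.263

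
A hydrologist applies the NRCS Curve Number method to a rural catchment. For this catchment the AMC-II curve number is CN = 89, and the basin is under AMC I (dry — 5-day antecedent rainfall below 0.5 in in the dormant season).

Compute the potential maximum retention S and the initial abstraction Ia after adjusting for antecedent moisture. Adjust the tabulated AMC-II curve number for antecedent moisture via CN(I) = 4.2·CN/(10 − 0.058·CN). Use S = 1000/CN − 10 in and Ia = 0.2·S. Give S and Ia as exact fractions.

Dry (AMC I): CN(I) = 4.2·89/(10 − 0.058·89) = (1869/5)/(2419/500) = 186900/2419 ≈ 77.263
Retention S: 1000/CN − 10 with CN=77.263 → S = 5500/1869 ≈ 2.943 in
Initial abstraction Ia = S/5 = (5500/1869)/5 = 1100/1869 ≈ 0.589 in

S = 5500/1869 in ≈ 2.943 in; Ia = 1100/1869 in ≈ 0.589 in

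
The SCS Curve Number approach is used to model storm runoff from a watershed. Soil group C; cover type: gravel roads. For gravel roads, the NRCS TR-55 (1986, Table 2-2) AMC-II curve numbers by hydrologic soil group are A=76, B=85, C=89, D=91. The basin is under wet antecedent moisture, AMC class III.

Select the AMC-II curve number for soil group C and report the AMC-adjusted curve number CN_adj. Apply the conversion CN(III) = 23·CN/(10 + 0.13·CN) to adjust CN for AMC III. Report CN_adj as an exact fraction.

CN_adj = 204700/2157 ≈ 94.900

NRCS table: gravel roads, soil group C → CN(II) = 89
Wet (AMC III): CN(III) = 23·89/(10 + 0.13·89) = 2047/(2157/100) = 204700/2157 ≈ 94.900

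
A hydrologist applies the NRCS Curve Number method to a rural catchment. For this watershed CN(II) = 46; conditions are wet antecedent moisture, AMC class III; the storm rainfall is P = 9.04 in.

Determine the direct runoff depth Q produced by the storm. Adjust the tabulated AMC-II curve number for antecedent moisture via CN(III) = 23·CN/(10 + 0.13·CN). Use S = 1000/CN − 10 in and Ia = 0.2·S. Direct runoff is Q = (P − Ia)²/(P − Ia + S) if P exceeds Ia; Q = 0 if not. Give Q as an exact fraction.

Wet (AMC III): CN(III) = 23·46/(10 + 0.13·46) = 1058/(799/50) = 52900/799 ≈ 66.208
S = 1000/(52900/799) − 10 = 2700/529 in ≈ 5.104 in
Ia = 0.2S: 0.2·5.104 = 1.021 in (exactly 540/529)
Since P=9.040 > Ia=1.021: effective rainfall P−Ia = 106054/13225 in
Q = (106054/13225)²/((106054/13225) + 2700/529) = (11247450916/174900625)/(173554/13225) = 5623725458/1147625825 in ≈ 4.900 in

Q = 5623725458/1147625825 in ≈ 4.900 in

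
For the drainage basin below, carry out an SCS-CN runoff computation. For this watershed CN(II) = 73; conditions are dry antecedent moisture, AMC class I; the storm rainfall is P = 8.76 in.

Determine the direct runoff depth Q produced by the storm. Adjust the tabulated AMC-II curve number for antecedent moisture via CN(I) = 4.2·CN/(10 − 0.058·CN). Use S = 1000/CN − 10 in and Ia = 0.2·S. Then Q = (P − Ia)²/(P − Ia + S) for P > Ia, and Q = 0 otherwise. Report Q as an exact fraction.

Adjust CN=73 to AMC I: 4.2·73/(10 − 0.058·73) → (1533/5) ÷ (2883/500) = 51100/961 ≈ 53.174
Retention S: 1000/CN − 10 with CN=53.174 → S = 4500/511 ≈ 8.806 in
Ia = 0.2S: 0.2·8.806 = 1.761 in (exactly 900/511)
Excess rainfall: 8.760 − 1.761 = 6.999 in; P > Ia so Q > 0
Q: (89409/12775)² ÷ (201909/12775) = 2664656427/859795825 in (≈ 3.099 in)

Q = 2664656427/859795825 in ≈ 3.099 in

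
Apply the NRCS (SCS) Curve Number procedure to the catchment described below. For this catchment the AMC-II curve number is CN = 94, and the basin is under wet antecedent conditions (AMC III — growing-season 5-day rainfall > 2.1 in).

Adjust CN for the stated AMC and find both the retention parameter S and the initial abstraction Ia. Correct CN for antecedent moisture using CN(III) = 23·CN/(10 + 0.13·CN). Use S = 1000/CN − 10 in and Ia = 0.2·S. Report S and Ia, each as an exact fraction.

Adjust CN=94 to AMC III: 23·94/(10 + 0.13·94) → 2162 ÷ (1111/50) = 108100/1111 ≈ 97.300
S = 1000/(108100/1111) − 10 = 300/1081 in ≈ 0.278 in
Initial abstraction Ia = S/5 = (300/1081)/5 = 60/1081 ≈ 0.056 in

S = 300/1081 in ≈ 0.278 in; Ia = 60/1081 in ≈ 0.056 in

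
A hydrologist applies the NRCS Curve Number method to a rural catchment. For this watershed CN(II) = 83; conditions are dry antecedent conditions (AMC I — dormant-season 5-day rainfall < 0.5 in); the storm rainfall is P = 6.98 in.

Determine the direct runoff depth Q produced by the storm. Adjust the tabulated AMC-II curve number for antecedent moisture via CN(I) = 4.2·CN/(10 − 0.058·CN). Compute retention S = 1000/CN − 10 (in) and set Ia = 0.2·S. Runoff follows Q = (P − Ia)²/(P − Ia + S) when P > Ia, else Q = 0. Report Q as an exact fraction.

Q = 273850216249/82644955050 in ≈ 3.314 in

CN(I) from CN(II)=83: (4.2·83)/(10 − 0.058·83) = 174300/2593 ≈ 67.219
Retention S: 1000/CN − 10 with CN=67.219 → S = 8500/1743 ≈ 4.877 in
Ia = 0.2·(8500/1743) = 1700/1743 in ≈ 0.975 in
Since P=6.980 > Ia=0.975: effective rainfall P−Ia = 523307/87150 in
Runoff Q = (P−Ia)²/(P−Ia+S) = (6.005)²/(6.005+4.877) = 273850216249/82644955050 ≈ 3.314 in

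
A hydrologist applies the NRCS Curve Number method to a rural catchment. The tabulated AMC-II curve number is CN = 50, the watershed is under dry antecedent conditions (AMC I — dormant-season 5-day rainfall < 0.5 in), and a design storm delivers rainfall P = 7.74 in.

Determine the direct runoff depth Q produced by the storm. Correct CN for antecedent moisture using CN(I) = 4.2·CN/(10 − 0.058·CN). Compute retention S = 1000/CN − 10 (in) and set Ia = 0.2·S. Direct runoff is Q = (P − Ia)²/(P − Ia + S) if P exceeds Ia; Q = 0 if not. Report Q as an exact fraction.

CN(I) from CN(II)=50: (4.2·50)/(10 − 0.058·50) = 2100/71 ≈ 29.577
Retention S: 1000/CN − 10 with CN=29.577 → S = 500/21 ≈ 23.810 in
Ia = 0.2S: 0.2·23.810 = 4.762 in (exactly 100/21)
P − Ia = 7.740 − 4.762 = 3127/1050 ≈ 2.978 in (> 0, runoff occurs)
Q = (3127/1050)²/((3127/1050) + 500/21) = (9778129/1102500)/(28127/1050) = 9778129/29533350 in ≈ 0.331 in

Q = 9778129/29533350 in ≈ 0.331 in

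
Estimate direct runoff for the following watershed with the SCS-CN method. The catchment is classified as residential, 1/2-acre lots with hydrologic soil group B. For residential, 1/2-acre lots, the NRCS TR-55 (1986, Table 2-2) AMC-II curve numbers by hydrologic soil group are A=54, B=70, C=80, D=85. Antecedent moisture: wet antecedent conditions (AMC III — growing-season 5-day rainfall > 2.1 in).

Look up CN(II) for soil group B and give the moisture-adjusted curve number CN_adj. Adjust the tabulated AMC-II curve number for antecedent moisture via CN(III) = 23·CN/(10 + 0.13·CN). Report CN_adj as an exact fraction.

NRCS table: residential, 1/2-acre lots, soil group B → CN(II) = 70
Wet (AMC III): CN(III) = 23·70/(10 + 0.13·70) = 1610/(191/10) = 16100/191 ≈ 84.293

CN_adj = 16100/191 ≈ 84.293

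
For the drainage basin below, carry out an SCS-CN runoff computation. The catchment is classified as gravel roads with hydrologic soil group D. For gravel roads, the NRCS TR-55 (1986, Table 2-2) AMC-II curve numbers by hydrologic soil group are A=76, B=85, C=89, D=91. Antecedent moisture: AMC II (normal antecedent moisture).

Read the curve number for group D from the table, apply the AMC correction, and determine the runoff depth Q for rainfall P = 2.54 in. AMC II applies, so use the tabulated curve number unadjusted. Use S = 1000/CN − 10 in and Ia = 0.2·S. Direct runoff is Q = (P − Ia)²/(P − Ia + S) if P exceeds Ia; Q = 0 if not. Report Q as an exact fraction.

Q = 113571649/68964350 in ≈ 1.647 in

NRCS table: gravel roads, soil group D → CN(II) = 91
AMC II — tabulated CN = 91 applies directly.
Max retention: S = 1000/91 − 10 = 90/91 in (≈ 0.989 in)
Initial abstraction Ia = S/5 = (90/91)/5 = 18/91 ≈ 0.198 in
Since P=2.540 > Ia=0.198: effective rainfall P−Ia = 10657/4550 in
Q: (10657/4550)² ÷ (15157/4550) = 113571649/68964350 in (≈ 1.647 in)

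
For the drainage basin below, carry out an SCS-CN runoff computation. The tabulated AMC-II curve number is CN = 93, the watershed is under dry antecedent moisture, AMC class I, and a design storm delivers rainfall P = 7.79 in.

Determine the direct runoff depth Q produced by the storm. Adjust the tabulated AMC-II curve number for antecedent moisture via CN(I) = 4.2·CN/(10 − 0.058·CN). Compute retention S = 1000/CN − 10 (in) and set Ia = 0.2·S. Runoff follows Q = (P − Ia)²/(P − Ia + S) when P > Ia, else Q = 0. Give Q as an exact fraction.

Q = 42990290281/7179813900 in ≈ 5.988 in

CN(I) from CN(II)=93: (4.2·93)/(10 − 0.058·93) = 27900/329 ≈ 84.802
Max retention: S = 1000/(27900/329) − 10 = 500/279 in (≈ 1.792 in)
Ia = 0.2·(500/279) = 100/279 in ≈ 0.358 in
Excess rainfall: 7.790 − 0.358 = 7.432 in; P > Ia so Q > 0
Runoff Q = (P−Ia)²/(P−Ia+S) = (7.432)²/(7.432+1.792) = 42990290281/7179813900 ≈ 5.988 in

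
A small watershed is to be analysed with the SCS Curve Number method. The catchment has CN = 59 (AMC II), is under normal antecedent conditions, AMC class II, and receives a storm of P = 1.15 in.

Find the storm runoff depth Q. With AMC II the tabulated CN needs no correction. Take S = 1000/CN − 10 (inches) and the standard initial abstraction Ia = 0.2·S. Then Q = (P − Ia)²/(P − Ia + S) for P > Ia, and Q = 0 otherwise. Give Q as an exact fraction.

AMC II — tabulated CN = 59 applies directly.
Retention S: 1000/CN − 10 with CN=59.000 → S = 410/59 ≈ 6.949 in
Ia = 0.2·(410/59) = 82/59 in ≈ 1.390 in
P = 1.150 ≤ Ia = 1.390 in: entire storm abstracted, Q = 0.

Q = 0 in ≈ 0.000 in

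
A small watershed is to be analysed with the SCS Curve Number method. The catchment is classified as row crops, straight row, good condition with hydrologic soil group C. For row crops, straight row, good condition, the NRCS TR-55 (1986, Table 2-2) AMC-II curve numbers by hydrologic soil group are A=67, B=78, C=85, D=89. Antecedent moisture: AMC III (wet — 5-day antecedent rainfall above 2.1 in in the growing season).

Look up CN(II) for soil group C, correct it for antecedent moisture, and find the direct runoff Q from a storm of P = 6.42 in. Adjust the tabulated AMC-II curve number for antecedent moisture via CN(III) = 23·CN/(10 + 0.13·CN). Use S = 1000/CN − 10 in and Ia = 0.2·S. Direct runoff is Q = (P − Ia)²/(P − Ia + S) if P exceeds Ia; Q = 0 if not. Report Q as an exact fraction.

Q = 1667660569/298704450 in ≈ 5.583 in

NRCS table: row crops, straight row, good condition, soil group C → CN(II) = 85
Adjust CN=85 to AMC III: 23·85/(10 + 0.13·85) → 1955 ÷ (421/20) = 39100/421 ≈ 92.874
Max retention: S = 1000/(39100/421) − 10 = 300/391 in (≈ 0.767 in)
Initial abstraction Ia = S/5 = (300/391)/5 = 60/391 ≈ 0.153 in
Excess rainfall: 6.420 − 0.153 = 6.267 in; P > Ia so Q > 0
Q: (122511/19550)² ÷ (137511/19550) = 1667660569/298704450 in (≈ 5.583 in)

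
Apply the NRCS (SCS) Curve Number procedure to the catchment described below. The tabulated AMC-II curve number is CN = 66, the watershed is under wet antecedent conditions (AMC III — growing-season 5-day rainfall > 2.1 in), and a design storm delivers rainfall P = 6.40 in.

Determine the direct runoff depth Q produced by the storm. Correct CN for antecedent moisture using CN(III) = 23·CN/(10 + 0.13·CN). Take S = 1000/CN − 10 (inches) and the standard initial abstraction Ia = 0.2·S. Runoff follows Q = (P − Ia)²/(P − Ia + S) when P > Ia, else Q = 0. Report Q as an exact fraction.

Q = 31888609/7373685 in ≈ 4.325 in

Wet (AMC III): CN(III) = 23·66/(10 + 0.13·66) = 1518/(929/50) = 75900/929 ≈ 81.701
S = 1000/(75900/929) − 10 = 1700/759 in ≈ 2.240 in
Initial abstraction Ia = S/5 = (1700/759)/5 = 340/759 ≈ 0.448 in
P − Ia = 6.400 − 0.448 = 22588/3795 ≈ 5.952 in (> 0, runoff occurs)
Q: (22588/3795)² ÷ (31088/3795) = 31888609/7373685 in (≈ 4.325 in)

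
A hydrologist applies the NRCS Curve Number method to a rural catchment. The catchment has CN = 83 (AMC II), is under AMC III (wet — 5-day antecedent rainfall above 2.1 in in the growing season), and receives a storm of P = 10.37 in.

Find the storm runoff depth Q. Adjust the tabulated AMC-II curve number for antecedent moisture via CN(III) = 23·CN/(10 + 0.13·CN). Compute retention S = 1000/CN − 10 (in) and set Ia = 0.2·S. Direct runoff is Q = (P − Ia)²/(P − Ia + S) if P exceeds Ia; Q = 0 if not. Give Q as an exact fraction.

Wet (AMC III): CN(III) = 23·83/(10 + 0.13·83) = 1909/(2079/100) = 190900/2079 ≈ 91.823
Retention S: 1000/CN − 10 with CN=91.823 → S = 1700/1909 ≈ 0.891 in
Ia = 0.2S: 0.2·0.891 = 0.178 in (exactly 340/1909)
P − Ia = 10.370 − 0.178 = 1945633/190900 ≈ 10.192 in (> 0, runoff occurs)
Q = (1945633/190900)²/((1945633/190900) + 1700/1909) = (3785487770689/36442810000)/(2115633/190900) = 222675751217/23757314100 in ≈ 9.373 in

Q = 222675751217/23757314100 in ≈ 9.373 in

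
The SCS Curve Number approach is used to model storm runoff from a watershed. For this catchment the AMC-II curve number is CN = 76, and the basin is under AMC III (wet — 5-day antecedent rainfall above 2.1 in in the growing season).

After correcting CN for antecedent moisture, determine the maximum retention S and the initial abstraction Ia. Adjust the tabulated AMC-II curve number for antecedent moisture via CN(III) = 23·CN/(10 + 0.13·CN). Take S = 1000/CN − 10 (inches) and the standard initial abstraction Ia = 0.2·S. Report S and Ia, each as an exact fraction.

CN(III) from CN(II)=76: (23·76)/(10 + 0.13·76) = 43700/497 ≈ 87.928
S = 1000/(43700/497) − 10 = 600/437 in ≈ 1.373 in
Initial abstraction Ia = S/5 = (600/437)/5 = 120/437 ≈ 0.275 in

S = 600/437 in ≈ 1.373 in; Ia = 120/437 in ≈ 0.275 in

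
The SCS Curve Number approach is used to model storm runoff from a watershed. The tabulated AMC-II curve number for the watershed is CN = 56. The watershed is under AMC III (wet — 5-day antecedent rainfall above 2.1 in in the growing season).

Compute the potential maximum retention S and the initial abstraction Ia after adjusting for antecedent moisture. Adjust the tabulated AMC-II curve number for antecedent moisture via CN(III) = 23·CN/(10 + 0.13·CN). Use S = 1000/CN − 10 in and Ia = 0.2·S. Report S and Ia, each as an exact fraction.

CN(III) from CN(II)=56: (23·56)/(10 + 0.13·56) = 4025/54 ≈ 74.537
Max retention: S = 1000/(4025/54) − 10 = 550/161 in (≈ 3.416 in)
Ia = 0.2S: 0.2·3.416 = 0.683 in (exactly 110/161)

S = 550/161 in ≈ 3.416 in; Ia = 110/161 in ≈ 0.683 in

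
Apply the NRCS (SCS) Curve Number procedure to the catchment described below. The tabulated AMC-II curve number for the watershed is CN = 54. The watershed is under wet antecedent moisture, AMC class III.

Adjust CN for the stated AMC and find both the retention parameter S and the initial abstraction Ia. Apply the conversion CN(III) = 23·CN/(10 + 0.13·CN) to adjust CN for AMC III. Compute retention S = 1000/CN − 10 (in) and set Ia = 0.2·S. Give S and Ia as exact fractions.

S = 100/27 in ≈ 3.704 in; Ia = 20/27 in ≈ 0.741 in

CN(III) from CN(II)=54: (23·54)/(10 + 0.13·54) = 2700/37 ≈ 72.973
S = 1000/(2700/37) − 10 = 100/27 in ≈ 3.704 in
Ia = 0.2S: 0.2·3.704 = 0.741 in (exactly 20/27)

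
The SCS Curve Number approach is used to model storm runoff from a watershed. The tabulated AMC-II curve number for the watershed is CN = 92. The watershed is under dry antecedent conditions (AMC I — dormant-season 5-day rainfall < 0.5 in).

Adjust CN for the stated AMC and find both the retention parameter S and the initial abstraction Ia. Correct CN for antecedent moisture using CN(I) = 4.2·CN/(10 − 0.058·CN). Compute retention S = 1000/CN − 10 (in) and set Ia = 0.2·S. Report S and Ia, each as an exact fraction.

Dry (AMC I): CN(I) = 4.2·92/(10 − 0.058·92) = (1932/5)/(583/125) = 48300/583 ≈ 82.847
S = 1000/(48300/583) − 10 = 1000/483 in ≈ 2.070 in
Ia = 0.2S: 0.2·2.070 = 0.414 in (exactly 200/483)

S = 1000/483 in ≈ 2.070 in; Ia = 200/483 in ≈ 0.414 in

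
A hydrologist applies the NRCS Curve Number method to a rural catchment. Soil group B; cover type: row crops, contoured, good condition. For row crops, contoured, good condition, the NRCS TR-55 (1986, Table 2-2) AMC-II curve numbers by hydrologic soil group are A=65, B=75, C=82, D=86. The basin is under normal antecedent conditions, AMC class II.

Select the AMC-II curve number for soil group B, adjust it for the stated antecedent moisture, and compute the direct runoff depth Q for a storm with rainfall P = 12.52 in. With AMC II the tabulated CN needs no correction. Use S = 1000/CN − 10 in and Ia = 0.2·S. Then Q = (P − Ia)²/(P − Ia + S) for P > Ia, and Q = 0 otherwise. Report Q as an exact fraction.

NRCS table: row crops, contoured, good condition, soil group B → CN(II) = 75
CN(II) = 75; AMC II needs no correction.
Retention S: 1000/CN − 10 with CN=75.000 → S = 10/3 ≈ 3.333 in
Ia = 0.2S: 0.2·3.333 = 0.667 in (exactly 2/3)
Since P=12.520 > Ia=0.667: effective rainfall P−Ia = 889/75 in
Q: (889/75)² ÷ (1139/75) = 790321/85425 in (≈ 9.252 in)

Q = 790321/85425 in ≈ 9.252 in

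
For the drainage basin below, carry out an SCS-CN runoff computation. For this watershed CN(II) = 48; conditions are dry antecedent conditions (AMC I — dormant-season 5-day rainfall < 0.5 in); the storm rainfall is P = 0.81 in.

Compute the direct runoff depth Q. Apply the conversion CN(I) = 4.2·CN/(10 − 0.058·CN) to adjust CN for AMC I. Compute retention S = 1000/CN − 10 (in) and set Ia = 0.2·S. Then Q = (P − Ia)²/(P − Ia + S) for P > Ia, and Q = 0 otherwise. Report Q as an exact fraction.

Adjust CN=48 to AMC I: 4.2·48/(10 − 0.058·48) → (1008/5) ÷ (902/125) = 12600/451 ≈ 27.938
Retention S: 1000/CN − 10 with CN=27.938 → S = 1625/63 ≈ 25.794 in
Ia = 0.2·(1625/63) = 325/63 in ≈ 5.159 in
P = 0.810 ≤ Ia = 5.159 in: entire storm abstracted, Q = 0.

Q = 0 in ≈ 0.000 in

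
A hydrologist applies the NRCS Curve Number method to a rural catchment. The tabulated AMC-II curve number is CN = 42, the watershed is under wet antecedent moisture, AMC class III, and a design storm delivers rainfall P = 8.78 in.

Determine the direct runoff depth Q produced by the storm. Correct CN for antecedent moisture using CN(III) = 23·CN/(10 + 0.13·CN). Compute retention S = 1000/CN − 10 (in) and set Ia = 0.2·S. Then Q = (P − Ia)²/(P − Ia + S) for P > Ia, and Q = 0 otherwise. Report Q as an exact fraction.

Wet (AMC III): CN(III) = 23·42/(10 + 0.13·42) = 966/(773/50) = 48300/773 ≈ 62.484
Max retention: S = 1000/(48300/773) − 10 = 2900/483 in (≈ 6.004 in)
Initial abstraction Ia = S/5 = (2900/483)/5 = 580/483 ≈ 1.201 in
Since P=8.780 > Ia=1.201: effective rainfall P−Ia = 183037/24150 in
Q: (183037/24150)² ÷ (328037/24150) = 33502543369/7922093550 in (≈ 4.229 in)

Q = 33502543369/7922093550 in ≈ 4.229 in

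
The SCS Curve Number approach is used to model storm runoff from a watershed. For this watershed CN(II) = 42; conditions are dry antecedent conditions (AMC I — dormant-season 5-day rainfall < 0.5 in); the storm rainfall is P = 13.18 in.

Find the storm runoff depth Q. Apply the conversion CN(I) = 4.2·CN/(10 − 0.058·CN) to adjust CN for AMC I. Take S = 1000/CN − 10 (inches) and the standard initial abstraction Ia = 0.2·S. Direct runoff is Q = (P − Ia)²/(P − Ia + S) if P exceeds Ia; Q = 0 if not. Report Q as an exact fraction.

CN(I) from CN(II)=42: (4.2·42)/(10 − 0.058·42) = 44100/1891 ≈ 23.321
Retention S: 1000/CN − 10 with CN=23.321 → S = 14500/441 ≈ 32.880 in
Ia = 0.2S: 0.2·32.880 = 6.576 in (exactly 2900/441)
Excess rainfall: 13.180 − 6.576 = 6.604 in; P > Ia so Q > 0
Runoff Q = (P−Ia)²/(P−Ia+S) = (6.604)²/(6.604+32.880) = 21204893161/19197148950 ≈ 1.105 in

Q = 21204893161/19197148950 in ≈ 1.105 in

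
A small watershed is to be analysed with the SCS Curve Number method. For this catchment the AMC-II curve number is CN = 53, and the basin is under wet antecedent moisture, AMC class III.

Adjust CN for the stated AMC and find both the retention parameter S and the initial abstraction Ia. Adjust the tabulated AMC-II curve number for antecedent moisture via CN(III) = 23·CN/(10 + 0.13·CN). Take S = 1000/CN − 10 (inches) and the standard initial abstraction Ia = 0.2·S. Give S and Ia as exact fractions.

S = 4700/1219 in ≈ 3.856 in; Ia = 940/1219 in ≈ 0.771 in

Adjust CN=53 to AMC III: 23·53/(10 + 0.13·53) → 1219 ÷ (1689/100) = 121900/1689 ≈ 72.173
Max retention: S = 1000/(121900/1689) − 10 = 4700/1219 in (≈ 3.856 in)
Ia = 0.2S: 0.2·3.856 = 0.771 in (exactly 940/1219)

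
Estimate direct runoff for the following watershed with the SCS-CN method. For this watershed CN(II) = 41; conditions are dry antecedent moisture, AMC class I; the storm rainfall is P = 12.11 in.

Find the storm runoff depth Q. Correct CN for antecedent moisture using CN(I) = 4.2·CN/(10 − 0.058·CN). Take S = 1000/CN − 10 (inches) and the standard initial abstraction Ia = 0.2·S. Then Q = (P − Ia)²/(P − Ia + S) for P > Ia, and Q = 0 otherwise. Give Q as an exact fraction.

CN(I) from CN(II)=41: (4.2·41)/(10 − 0.058·41) = 86100/3811 ≈ 22.592
S = 1000/(86100/3811) − 10 = 29500/861 in ≈ 34.262 in
Ia = 0.2S: 0.2·34.262 = 6.852 in (exactly 5900/861)
Since P=12.110 > Ia=6.852: effective rainfall P−Ia = 452671/86100 in
Q: (452671/86100)² ÷ (3402671/86100) = 204911034241/292969973100 in (≈ 0.699 in)

Q = 204911034241/292969973100 in ≈ 0.699 in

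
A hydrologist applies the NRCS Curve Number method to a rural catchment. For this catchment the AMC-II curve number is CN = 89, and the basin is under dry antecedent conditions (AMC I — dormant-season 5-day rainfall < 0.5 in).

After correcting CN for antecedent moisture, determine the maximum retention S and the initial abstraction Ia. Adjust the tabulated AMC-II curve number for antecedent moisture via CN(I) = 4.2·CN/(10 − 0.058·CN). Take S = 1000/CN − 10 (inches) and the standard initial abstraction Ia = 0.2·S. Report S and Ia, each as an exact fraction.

Dry (AMC I): CN(I) = 4.2·89/(10 − 0.058·89) = (1869/5)/(2419/500) = 186900/2419 ≈ 77.263
Retention S: 1000/CN − 10 with CN=77.263 → S = 5500/1869 ≈ 2.943 in
Initial abstraction Ia = S/5 = (5500/1869)/5 = 1100/1869 ≈ 0.589 in

S = 5500/1869 in ≈ 2.943 in; Ia = 1100/1869 in ≈ 0.589 in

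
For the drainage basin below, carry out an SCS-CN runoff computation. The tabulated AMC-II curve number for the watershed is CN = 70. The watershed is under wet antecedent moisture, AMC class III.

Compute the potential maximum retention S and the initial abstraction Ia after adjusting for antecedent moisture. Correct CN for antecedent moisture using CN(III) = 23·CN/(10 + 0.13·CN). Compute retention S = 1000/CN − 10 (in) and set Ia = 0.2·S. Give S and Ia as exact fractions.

Wet (AMC III): CN(III) = 23·70/(10 + 0.13·70) = 1610/(191/10) = 16100/191 ≈ 84.293
Retention S: 1000/CN − 10 with CN=84.293 → S = 300/161 ≈ 1.863 in
Ia = 0.2·(300/161) = 60/161 in ≈ 0.373 in

S = 300/161 in ≈ 1.863 in; Ia = 60/161 in ≈ 0.373 in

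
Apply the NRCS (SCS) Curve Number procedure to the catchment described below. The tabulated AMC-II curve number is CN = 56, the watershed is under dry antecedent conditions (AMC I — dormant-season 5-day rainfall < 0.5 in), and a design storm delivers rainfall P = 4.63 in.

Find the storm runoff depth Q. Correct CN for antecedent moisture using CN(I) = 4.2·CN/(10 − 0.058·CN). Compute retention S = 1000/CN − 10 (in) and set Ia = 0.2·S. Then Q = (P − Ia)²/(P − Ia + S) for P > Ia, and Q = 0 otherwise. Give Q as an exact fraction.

CN(I) from CN(II)=56: (4.2·56)/(10 − 0.058·56) = 7350/211 ≈ 34.834
Retention S: 1000/CN − 10 with CN=34.834 → S = 2750/147 ≈ 18.707 in
Initial abstraction Ia = S/5 = (2750/147)/5 = 550/147 ≈ 3.741 in
Excess rainfall: 4.630 − 3.741 = 0.889 in; P > Ia so Q > 0
Q: (13061/14700)² ÷ (288061/14700) = 170589721/4234496700 in (≈ 0.040 in)

Q = 170589721/4234496700 in ≈ 0.040 in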